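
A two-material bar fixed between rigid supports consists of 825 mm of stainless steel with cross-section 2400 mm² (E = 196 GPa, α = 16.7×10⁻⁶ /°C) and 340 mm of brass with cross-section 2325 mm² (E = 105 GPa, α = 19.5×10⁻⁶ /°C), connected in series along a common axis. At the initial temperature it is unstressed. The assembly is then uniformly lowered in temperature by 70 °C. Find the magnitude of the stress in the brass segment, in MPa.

If the supports were absent, the total length change would be Σ αᵢΔT Lᵢ = 16.7×10⁻⁶×70×825 + 19.5×10⁻⁶×70×340 = 1.429 mm.
The rigid supports impose zero overall length change; the single axial force P common to all segments must satisfy P Σ Lᵢ/(AᵢEᵢ) = δ_free.
Σ Lᵢ/(AᵢEᵢ) = 825/(2400×196×10³) + 340/(2325×105×10³) = 3.147×10⁻⁶ mm/N.
Hence P = δ_free / Σ(L/AE) = 1.429/3.147×10⁻⁶ = 454 kN (tensile).
σ_{brass} = P / A = 454000 / 2325 = 195.3 MPa.

σ ≈ 195 MPa (tensile)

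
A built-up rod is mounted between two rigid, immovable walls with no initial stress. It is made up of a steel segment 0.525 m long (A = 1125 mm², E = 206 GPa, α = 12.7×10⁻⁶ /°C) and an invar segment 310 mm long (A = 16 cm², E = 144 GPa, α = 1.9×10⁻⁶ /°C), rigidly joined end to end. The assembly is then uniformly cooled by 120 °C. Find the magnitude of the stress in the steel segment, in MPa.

σ ≈ 214 MPa (tensile)

Free thermal contraction of the whole bar: Σ αᵢΔT Lᵢ = 12.7×10⁻⁶×120×525 + 1.9×10⁻⁶×120×310 = 0.8708 mm.
The rigid supports impose zero overall length change; the single axial force P common to all segments must satisfy P Σ Lᵢ/(AᵢEᵢ) = δ_free.
The series flexibility is Σ Lᵢ/(AᵢEᵢ) = 525/(1125×206×10³) + 310/(1600×144×10³) = 3.611×10⁻⁶ mm/N.
Hence P = δ_free / Σ(L/AE) = 0.8708/3.611×10⁻⁶ = 241.2 kN (tensile).
σ_{steel} = P / A = 241200 / 1125 = 214.4 MPa.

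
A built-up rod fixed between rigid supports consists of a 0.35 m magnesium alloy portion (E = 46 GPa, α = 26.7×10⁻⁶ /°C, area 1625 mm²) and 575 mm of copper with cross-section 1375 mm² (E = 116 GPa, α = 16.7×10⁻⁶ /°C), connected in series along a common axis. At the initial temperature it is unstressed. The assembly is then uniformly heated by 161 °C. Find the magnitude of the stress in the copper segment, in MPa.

σ ≈ 268 MPa (compressive)

With the walls removed the bar would change length by δ_free = Σ αᵢΔT Lᵢ = 26.7×10⁻⁶×161×350 + 16.7×10⁻⁶×161×575 = 3.051 mm.
The rigid supports impose zero overall length change; the single axial force P common to all segments must satisfy P Σ Lᵢ/(AᵢEᵢ) = δ_free.
The series flexibility is Σ Lᵢ/(AᵢEᵢ) = 350/(1625×46×10³) + 575/(1375×116×10³) = 8.287×10⁻⁶ mm/N.
P = 3.051 / 8.287×10⁻⁶ = 368100 N = 368.1 kN, compressive.
σ_{copper} = P / A = 368100 / 1375 = 267.7 MPa.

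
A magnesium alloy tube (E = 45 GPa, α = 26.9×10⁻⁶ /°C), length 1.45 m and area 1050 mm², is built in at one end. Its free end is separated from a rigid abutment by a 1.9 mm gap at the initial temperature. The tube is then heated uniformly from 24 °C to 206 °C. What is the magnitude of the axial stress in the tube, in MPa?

σ ≈ 161 MPa (compressive)

Unrestrained expansion: δ_free = αΔT L = 26.9×10⁻⁶ × 182 × 1450 = 7.099 mm.
After closing the 1.9 mm clearance, 7.099 − 1.9 = 5.199 mm of expansion remains to be suppressed by the wall.
Compatibility: PL/(AE) = 5.199 mm, so σ = P/A = E × (5.199/1450) = 161.3 MPa.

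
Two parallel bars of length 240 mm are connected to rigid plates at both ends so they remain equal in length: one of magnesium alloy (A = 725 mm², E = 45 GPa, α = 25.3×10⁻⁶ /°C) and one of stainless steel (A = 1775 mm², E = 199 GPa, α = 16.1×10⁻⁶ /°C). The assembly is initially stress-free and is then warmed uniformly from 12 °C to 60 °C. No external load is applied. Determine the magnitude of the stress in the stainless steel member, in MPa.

σ ≈ 7.43 MPa (tensile)

Equilibrium of a rigid end plate with no external load gives equal and opposite internal forces ±P in the two members. Since α_{magnesium alloy} > α_{stainless steel}, heating drives the magnesium alloy into compression and the stainless steel into tension.
Equating the net (thermal + elastic) strains gives |α₁ − α₂|·ΔT = P·[1/(A₁E₁) + 1/(A₂E₂)].
|α₁ − α₂|·ΔT = 9.2×10⁻⁶ × 48 = 0.0004416.
1/(A₁E₁) + 1/(A₂E₂) = 1/(725×45×10³) + 1/(1775×199×10³) = 3.348×10⁻⁸ N⁻¹.
P = 0.0004416 / 3.348×10⁻⁸ = 13190 N = 13.19 kN.
σ_{stainless steel} = P/A₂ = 13190/1775 = 7.43 MPa, tensile.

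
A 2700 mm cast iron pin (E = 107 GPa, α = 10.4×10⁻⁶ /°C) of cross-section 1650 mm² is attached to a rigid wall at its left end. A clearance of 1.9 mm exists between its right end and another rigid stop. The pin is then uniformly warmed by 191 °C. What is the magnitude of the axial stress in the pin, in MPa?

Free thermal elongation = αΔT L = 10.4×10⁻⁶ × 191 × 2700 = 5.363 mm.
After closing the 1.9 mm clearance, 5.363 − 1.9 = 3.463 mm of expansion remains to be suppressed by the wall.
So σ = E(δ_free − g)/L = 107×10³ × 3.463/2700 = 137.2 MPa.

σ ≈ 137 MPa (compressive)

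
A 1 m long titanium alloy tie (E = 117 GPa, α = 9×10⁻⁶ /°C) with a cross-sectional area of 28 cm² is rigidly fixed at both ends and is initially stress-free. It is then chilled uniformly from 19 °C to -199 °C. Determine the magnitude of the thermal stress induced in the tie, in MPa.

σ ≈ 230 MPa (tensile)

Because both ends are immovable the net strain is zero, and the suppressed thermal strain is αΔT = 9×10⁻⁶ × 218 = 1962×10⁻⁶.
σ = EαΔT = 117×10³ × 9×10⁻⁶ × 218 = 229.6 MPa (tensile; the tie is trying to contract).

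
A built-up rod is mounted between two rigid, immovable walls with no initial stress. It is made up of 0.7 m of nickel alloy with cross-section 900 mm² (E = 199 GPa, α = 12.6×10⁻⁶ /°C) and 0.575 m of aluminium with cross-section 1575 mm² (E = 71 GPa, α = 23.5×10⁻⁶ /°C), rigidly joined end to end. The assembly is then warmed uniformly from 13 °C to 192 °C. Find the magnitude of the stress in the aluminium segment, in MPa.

σ ≈ 280 MPa (compressive)

Free thermal expansion of the whole bar: Σ αᵢΔT Lᵢ = 12.6×10⁻⁶×179×700 + 23.5×10⁻⁶×179×575 = 3.998 mm.
Since the ends are fixed, an axial force P builds up, equal in every segment, with P · Σ Lᵢ/(AᵢEᵢ) = δ_free.
The series flexibility is Σ Lᵢ/(AᵢEᵢ) = 700/(900×199×10³) + 575/(1575×71×10³) = 9.05×10⁻⁶ mm/N.
Hence P = δ_free / Σ(L/AE) = 3.998/9.05×10⁻⁶ = 441.7 kN (compressive).
σ_{aluminium} = P / A = 441700 / 1575 = 280.4 MPa.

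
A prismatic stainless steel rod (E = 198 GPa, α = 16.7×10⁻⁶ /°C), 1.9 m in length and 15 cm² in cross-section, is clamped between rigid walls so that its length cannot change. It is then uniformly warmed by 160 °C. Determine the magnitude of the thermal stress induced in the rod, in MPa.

Because both ends are immovable the net strain is zero, and the suppressed thermal strain is αΔT = 16.7×10⁻⁶ × 160 = 2672×10⁻⁶.
σ = EαΔT = 198×10³ × 16.7×10⁻⁶ × 160 = 529.1 MPa (compressive; the rod is trying to expand).

σ ≈ 529 MPa (compressive)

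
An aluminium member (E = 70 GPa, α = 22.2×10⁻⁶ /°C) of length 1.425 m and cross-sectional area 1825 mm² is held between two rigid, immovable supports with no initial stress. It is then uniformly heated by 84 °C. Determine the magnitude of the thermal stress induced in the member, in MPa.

With length fixed, the mechanical strain must cancel the thermal strain αΔT = 22.2×10⁻⁶ × 84 = 1864.8×10⁻⁶.
Hence σ = E·αΔT = 70×10³ × 1864.8×10⁻⁶ = 130.5 MPa, compressive.

σ ≈ 131 MPa (compressive)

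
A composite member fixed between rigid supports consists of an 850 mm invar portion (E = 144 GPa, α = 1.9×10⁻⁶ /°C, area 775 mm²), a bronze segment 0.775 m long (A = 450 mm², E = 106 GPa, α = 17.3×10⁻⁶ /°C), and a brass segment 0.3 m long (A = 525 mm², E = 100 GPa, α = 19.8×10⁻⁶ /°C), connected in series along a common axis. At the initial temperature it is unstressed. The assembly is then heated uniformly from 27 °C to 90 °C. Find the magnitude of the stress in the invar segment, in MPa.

σ ≈ 57.6 MPa (compressive)

Free thermal expansion of the whole bar: Σ αᵢΔT Lᵢ = 1.9×10⁻⁶×63×850 + 17.3×10⁻⁶×63×775 + 19.8×10⁻⁶×63×300 = 1.321 mm.
The rigid supports impose zero overall length change; the single axial force P common to all segments must satisfy P Σ Lᵢ/(AᵢEᵢ) = δ_free.
The series flexibility is Σ Lᵢ/(AᵢEᵢ) = 850/(775×144×10³) + 775/(450×106×10³) + 300/(525×100×10³) = 2.958×10⁻⁵ mm/N.
Hence P = δ_free / Σ(L/AE) = 1.321/2.958×10⁻⁵ = 44.65 kN (compressive).
σ_{invar} = P / A = 44650 / 775 = 57.61 MPa.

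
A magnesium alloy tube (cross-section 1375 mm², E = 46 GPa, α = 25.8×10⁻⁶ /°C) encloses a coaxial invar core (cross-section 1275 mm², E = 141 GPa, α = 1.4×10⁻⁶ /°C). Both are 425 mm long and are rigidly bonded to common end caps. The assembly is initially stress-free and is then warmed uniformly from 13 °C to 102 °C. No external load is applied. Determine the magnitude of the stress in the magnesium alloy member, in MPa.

σ ≈ 73.9 MPa (compressive)

The magnesium alloy has the larger α, so on heating it would change length more than the invar if both were free. The rigid plates force a common final length, so the magnesium alloy is put into compression and the invar into tension, with equal and opposite forces P (no external load).
Compatibility of the two members (thermal + elastic change equal): (α₁ − α₂)ΔT = P·[1/(A₁E₁) + 1/(A₂E₂)].
|α₁ − α₂|·ΔT = 24.4×10⁻⁶ × 89 = 0.002172.
1/(A₁E₁) + 1/(A₂E₂) = 1/(1375×46×10³) + 1/(1275×141×10³) = 2.137×10⁻⁸ N⁻¹.
P = 0.002172 / 2.137×10⁻⁸ = 101600 N = 101.6 kN.
σ_{magnesium alloy} = P/A₁ = 101600/1375 = 73.9 MPa, compressive.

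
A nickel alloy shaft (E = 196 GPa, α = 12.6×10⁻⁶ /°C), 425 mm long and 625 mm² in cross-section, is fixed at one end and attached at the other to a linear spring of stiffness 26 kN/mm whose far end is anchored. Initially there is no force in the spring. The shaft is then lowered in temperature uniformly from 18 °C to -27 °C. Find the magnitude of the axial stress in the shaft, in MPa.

Free thermal contraction: δ_free = αΔT L = 12.6×10⁻⁶ × 45 × 425 = 0.241 mm.
With a force P in the spring, the elastic change of the shaft is PL/(AE) and that of the spring is P/k; compatibility requires their sum to equal δ_free.
P [ L/(AE) + 1/k ] = δ_free → P [ 425/(625×196×10³) + 1/(26×10³) ] = 0.241.
P = 0.241 / 4.193×10⁻⁵ = 5747 N.
σ = P/A = 5747/625 = 9.195 MPa.

σ ≈ 9.2 MPa (tensile)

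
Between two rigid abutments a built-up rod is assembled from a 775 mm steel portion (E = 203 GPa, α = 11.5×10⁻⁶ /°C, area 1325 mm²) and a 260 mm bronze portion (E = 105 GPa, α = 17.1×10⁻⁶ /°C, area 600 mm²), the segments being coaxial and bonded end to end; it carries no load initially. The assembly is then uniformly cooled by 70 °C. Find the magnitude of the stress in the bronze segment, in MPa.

σ ≈ 222 MPa (tensile)

Free thermal contraction of the whole bar: Σ αᵢΔT Lᵢ = 11.5×10⁻⁶×70×775 + 17.1×10⁻⁶×70×260 = 0.9351 mm.
The rigid supports impose zero overall length change; the single axial force P common to all segments must satisfy P Σ Lᵢ/(AᵢEᵢ) = δ_free.
The series flexibility is Σ Lᵢ/(AᵢEᵢ) = 775/(1325×203×10³) + 260/(600×105×10³) = 7.008×10⁻⁶ mm/N.
So P = 0.9351 / 7.008×10⁻⁶ = 133.4 kN, tensile.
σ_{bronze} = P / A = 133400 / 600 = 222.4 MPa.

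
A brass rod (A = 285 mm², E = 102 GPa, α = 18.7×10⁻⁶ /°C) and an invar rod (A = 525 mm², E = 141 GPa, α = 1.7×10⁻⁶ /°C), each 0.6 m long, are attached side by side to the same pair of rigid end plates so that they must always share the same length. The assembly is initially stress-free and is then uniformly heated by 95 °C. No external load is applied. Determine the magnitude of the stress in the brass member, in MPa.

Both members must finish at the same length. With the larger α, the brass tends to over-expand; the plates restrain it, putting the brass in compression and the invar in tension. With no external load the two internal forces are equal and opposite, magnitude P.
Compatibility of the two members (thermal + elastic change equal): (α₁ − α₂)ΔT = P·[1/(A₁E₁) + 1/(A₂E₂)].
|α₁ − α₂|·ΔT = 17×10⁻⁶ × 95 = 0.001615.
1/(A₁E₁) + 1/(A₂E₂) = 1/(285×102×10³) + 1/(525×141×10³) = 4.791×10⁻⁸ N⁻¹.
So P = 0.001615 / 4.791×10⁻⁸ = 33.71 kN.
σ_{brass} = P/A₁ = 33710/285 = 118.3 MPa, compressive.

σ ≈ 118 MPa (compressive)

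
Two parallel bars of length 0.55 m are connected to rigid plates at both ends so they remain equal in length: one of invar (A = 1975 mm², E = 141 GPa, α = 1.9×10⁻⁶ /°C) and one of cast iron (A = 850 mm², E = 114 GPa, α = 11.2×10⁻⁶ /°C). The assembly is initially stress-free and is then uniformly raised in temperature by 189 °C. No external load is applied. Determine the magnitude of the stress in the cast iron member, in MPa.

σ ≈ 149 MPa (compressive)

The cast iron has the larger α, so on heating it would change length more than the invar if both were free. The rigid plates force a common final length, so the cast iron is put into compression and the invar into tension, with equal and opposite forces P (no external load).
Setting the final lengths equal and cancelling L: (α₁ − α₂)ΔT = P/(A₁E₁) + P/(A₂E₂).
|α₁ − α₂|·ΔT = 9.3×10⁻⁶ × 189 = 0.001758.
1/(A₁E₁) + 1/(A₂E₂) = 1/(1975×141×10³) + 1/(850×114×10³) = 1.391×10⁻⁸ N⁻¹.
So P = 0.001758 / 1.391×10⁻⁸ = 126.4 kN.
σ_{cast iron} = P/A₂ = 126400/850 = 148.7 MPa, compressive.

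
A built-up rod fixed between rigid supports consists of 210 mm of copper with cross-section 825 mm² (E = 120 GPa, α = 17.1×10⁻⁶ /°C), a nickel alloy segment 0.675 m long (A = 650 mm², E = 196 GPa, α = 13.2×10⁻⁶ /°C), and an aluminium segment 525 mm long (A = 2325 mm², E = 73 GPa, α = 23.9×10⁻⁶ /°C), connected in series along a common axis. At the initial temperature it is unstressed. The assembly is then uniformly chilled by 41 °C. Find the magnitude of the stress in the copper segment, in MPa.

If the supports were absent, the total length change would be Σ αᵢΔT Lᵢ = 17.1×10⁻⁶×41×210 + 13.2×10⁻⁶×41×675 + 23.9×10⁻⁶×41×525 = 1.027 mm.
The walls prevent any net length change, so an axial force P (same in every segment) develops. Compatibility: P · Σ Lᵢ/(AᵢEᵢ) = δ_free.
Σ Lᵢ/(AᵢEᵢ) = 210/(825×120×10³) + 675/(650×196×10³) + 525/(2325×73×10³) = 1.051×10⁻⁵ mm/N.
Hence P = δ_free / Σ(L/AE) = 1.027/1.051×10⁻⁵ = 97.69 kN (tensile).
σ_{copper} = P / A = 97690 / 825 = 118.4 MPa.

σ ≈ 118 MPa (tensile)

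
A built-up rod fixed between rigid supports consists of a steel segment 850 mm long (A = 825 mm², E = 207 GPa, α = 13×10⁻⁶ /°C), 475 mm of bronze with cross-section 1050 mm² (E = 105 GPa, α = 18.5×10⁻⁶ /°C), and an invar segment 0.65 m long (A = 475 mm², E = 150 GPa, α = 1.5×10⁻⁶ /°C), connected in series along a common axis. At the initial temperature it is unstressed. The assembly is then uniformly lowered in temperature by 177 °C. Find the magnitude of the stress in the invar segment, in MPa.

σ ≈ 421 MPa (tensile)

Free thermal contraction of the whole bar: Σ αᵢΔT Lᵢ = 13×10⁻⁶×177×850 + 18.5×10⁻⁶×177×475 + 1.5×10⁻⁶×177×650 = 3.684 mm.
The walls prevent any net length change, so an axial force P (same in every segment) develops. Compatibility: P · Σ Lᵢ/(AᵢEᵢ) = δ_free.
Σ Lᵢ/(AᵢEᵢ) = 850/(825×207×10³) + 475/(1050×105×10³) + 650/(475×150×10³) = 1.841×10⁻⁵ mm/N.
So P = 3.684 / 1.841×10⁻⁵ = 200.1 kN, tensile.
σ_{invar} = P / A = 200100 / 475 = 421.3 MPa.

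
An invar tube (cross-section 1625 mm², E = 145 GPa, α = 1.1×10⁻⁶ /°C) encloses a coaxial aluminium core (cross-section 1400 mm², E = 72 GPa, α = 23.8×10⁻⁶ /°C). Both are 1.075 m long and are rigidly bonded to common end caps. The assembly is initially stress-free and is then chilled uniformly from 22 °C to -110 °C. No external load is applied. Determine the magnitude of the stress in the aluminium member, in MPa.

σ ≈ 151 MPa (tensile)

Both members must finish at the same length. With the larger α, the aluminium tends to over-contract; the plates restrain it, putting the aluminium in tension and the invar in compression. With no external load the two internal forces are equal and opposite, magnitude P.
Equating the net (thermal + elastic) strains gives |α₁ − α₂|·ΔT = P·[1/(A₁E₁) + 1/(A₂E₂)].
|α₁ − α₂|·ΔT = 22.7×10⁻⁶ × 132 = 0.002996.
1/(A₁E₁) + 1/(A₂E₂) = 1/(1625×145×10³) + 1/(1400×72×10³) = 1.416×10⁻⁸ N⁻¹.
P = 0.002996 / 1.416×10⁻⁸ = 211500 N = 211.5 kN.
σ_{aluminium} = P/A₂ = 211500/1400 = 151.1 MPa, tensile.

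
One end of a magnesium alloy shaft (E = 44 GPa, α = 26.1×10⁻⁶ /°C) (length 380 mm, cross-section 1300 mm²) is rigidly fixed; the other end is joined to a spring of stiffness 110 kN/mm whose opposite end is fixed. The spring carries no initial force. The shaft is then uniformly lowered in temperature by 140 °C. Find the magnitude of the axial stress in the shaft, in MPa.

σ ≈ 67.9 MPa (tensile)

If the spring were absent the shaft would shorten by αΔT L = 26.1×10⁻⁶ × 140 × 380 = 1.389 mm.
Let P be the tensile force in the spring. The shaft extends elastically by PL/(AE) and the spring stretches by P/k; together these equal δ_free.
P [ L/(AE) + 1/k ] = δ_free → P [ 380/(1300×44×10³) + 1/(110×10³) ] = 1.389.
P = 1.389 / 1.573×10⁻⁵ = 88250 N.
σ = P/A = 88250/1300 = 67.88 MPa.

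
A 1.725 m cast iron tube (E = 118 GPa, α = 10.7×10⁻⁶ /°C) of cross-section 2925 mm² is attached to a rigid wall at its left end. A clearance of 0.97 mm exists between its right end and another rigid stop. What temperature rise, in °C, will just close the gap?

ΔT ≈ 52.6 °C

The gap closes when αΔT L = 0.97 mm, since the tube is still unstressed at that instant.
ΔT = 0.97 / (10.7×10⁻⁶ × 1725) = 52.55 °C.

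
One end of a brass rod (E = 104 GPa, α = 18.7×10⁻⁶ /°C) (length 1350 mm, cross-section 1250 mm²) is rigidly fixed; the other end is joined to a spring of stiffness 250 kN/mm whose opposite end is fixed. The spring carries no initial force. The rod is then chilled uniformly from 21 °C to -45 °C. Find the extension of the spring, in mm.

δ ≈ 0.463 mm

The unrestrained thermal change is αΔT L = 18.7×10⁻⁶ × 66 × 1350 = 1.666 mm.
Let P be the tensile force in the spring. The rod extends elastically by PL/(AE) and the spring stretches by P/k; together these equal δ_free.
So P = δ_free / [L/(AE) + 1/k] = 1.666 / [ 1350/(1250×104×10³) + 1/(250×10³) ].
P = 1.666 / 1.438×10⁻⁵ = 115800 N.
Spring extension = P/k = 115800/(250×10³) = 0.4633 mm.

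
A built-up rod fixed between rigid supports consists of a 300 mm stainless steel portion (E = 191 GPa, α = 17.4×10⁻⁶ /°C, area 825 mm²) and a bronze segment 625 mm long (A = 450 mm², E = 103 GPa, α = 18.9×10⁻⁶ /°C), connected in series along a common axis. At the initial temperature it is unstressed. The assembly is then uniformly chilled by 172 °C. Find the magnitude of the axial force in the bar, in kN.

P ≈ 190 kN (tensile)

Free thermal contraction of the whole bar: Σ αᵢΔT Lᵢ = 17.4×10⁻⁶×172×300 + 18.9×10⁻⁶×172×625 = 2.93 mm.
The rigid supports impose zero overall length change; the single axial force P common to all segments must satisfy P Σ Lᵢ/(AᵢEᵢ) = δ_free.
The series flexibility is Σ Lᵢ/(AᵢEᵢ) = 300/(825×191×10³) + 625/(450×103×10³) = 1.539×10⁻⁵ mm/N.
Hence P = δ_free / Σ(L/AE) = 2.93/1.539×10⁻⁵ = 190.4 kN (tensile).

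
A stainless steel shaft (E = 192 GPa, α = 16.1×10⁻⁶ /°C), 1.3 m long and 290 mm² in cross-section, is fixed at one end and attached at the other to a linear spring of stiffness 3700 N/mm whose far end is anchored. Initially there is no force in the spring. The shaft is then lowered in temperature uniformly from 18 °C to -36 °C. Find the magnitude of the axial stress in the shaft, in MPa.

σ ≈ 13.3 MPa (tensile)

If the spring were absent the shaft would shorten by αΔT L = 16.1×10⁻⁶ × 54 × 1300 = 1.13 mm.
With a force P in the spring, the elastic change of the shaft is PL/(AE) and that of the spring is P/k; compatibility requires their sum to equal δ_free.
P [ L/(AE) + 1/k ] = δ_free → P [ 1300/(290×192×10³) + 1/(3700) ] = 1.13.
P = 1.13 / 0.0002936 = 3849 N.
σ = P/A = 3849/290 = 13.27 MPa.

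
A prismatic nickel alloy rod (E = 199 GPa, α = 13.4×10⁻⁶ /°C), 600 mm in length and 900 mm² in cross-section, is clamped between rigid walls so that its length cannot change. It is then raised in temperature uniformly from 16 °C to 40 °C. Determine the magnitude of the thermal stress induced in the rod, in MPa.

With length fixed, the mechanical strain must cancel the thermal strain αΔT = 13.4×10⁻⁶ × 24 = 321.6×10⁻⁶.
σ = EαΔT = 199×10³ × 13.4×10⁻⁶ × 24 = 64 MPa (compressive; the rod is trying to expand).

σ ≈ 64 MPa (compressive)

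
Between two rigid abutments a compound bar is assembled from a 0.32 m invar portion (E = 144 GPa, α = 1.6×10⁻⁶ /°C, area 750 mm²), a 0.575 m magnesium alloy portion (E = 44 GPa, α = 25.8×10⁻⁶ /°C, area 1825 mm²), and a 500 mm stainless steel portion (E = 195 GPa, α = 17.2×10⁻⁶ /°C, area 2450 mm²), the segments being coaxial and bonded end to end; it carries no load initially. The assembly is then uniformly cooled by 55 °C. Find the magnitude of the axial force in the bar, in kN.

P ≈ 118 kN (tensile)

With the walls removed the bar would change length by δ_free = Σ αᵢΔT Lᵢ = 1.6×10⁻⁶×55×320 + 25.8×10⁻⁶×55×575 + 17.2×10⁻⁶×55×500 = 1.317 mm.
The rigid supports impose zero overall length change; the single axial force P common to all segments must satisfy P Σ Lᵢ/(AᵢEᵢ) = δ_free.
Σ Lᵢ/(AᵢEᵢ) = 320/(750×144×10³) + 575/(1825×44×10³) + 500/(2450×195×10³) = 1.117×10⁻⁵ mm/N.
So P = 1.317 / 1.117×10⁻⁵ = 117.9 kN, tensile.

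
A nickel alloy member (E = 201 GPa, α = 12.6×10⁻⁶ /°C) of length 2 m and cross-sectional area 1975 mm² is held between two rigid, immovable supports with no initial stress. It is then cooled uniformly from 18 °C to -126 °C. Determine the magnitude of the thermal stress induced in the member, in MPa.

With length fixed, the mechanical strain must cancel the thermal strain αΔT = 12.6×10⁻⁶ × 144 = 1814.4×10⁻⁶.
σ = EαΔT = 201×10³ × 12.6×10⁻⁶ × 144 = 364.7 MPa (tensile; the member is trying to contract).

σ ≈ 365 MPa (tensile)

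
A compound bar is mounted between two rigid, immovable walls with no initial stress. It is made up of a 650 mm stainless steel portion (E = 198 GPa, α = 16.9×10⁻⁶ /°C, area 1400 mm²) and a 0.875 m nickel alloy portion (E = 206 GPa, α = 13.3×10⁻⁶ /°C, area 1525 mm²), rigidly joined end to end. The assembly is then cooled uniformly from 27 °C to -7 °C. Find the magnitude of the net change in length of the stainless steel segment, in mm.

Free thermal contraction of the whole bar: Σ αᵢΔT Lᵢ = 16.9×10⁻⁶×34×650 + 13.3×10⁻⁶×34×875 = 0.7692 mm.
The walls prevent any net length change, so an axial force P (same in every segment) develops. Compatibility: P · Σ Lᵢ/(AᵢEᵢ) = δ_free.
Σ Lᵢ/(AᵢEᵢ) = 650/(1400×198×10³) + 875/(1525×206×10³) = 5.13×10⁻⁶ mm/N.
Hence P = δ_free / Σ(L/AE) = 0.7692/5.13×10⁻⁶ = 149.9 kN (tensile).
For the stainless steel segment, free thermal change = 16.9×10⁻⁶×34×650 = 0.3735 mm and elastic change from P = 149900×650/(1400×198×10³) = 0.3516 mm; these oppose, so the net change is 0.0219 mm (segment shortens).

|ΔL| ≈ 0.0219 mm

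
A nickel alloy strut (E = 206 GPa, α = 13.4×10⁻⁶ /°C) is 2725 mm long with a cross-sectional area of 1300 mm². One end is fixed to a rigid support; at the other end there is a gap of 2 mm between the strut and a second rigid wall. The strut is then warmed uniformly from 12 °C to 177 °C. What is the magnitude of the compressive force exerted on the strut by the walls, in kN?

Unrestrained expansion: δ_free = αΔT L = 13.4×10⁻⁶ × 165 × 2725 = 6.025 mm.
After closing the 2 mm clearance, 6.025 − 2 = 4.025 mm of expansion remains to be suppressed by the wall.
That suppressed elongation corresponds to σ = E·Δ/L = 206×10³ × 4.025/2725 = 304.3 MPa.
P = σA = 304.3 × 1300 = 395.6 kN.

P ≈ 396 kN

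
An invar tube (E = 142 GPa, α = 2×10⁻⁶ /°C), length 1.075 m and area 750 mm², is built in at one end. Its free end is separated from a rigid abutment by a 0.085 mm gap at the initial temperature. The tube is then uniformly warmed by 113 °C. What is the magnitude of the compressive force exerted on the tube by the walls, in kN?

Free thermal elongation = αΔT L = 2×10⁻⁶ × 113 × 1075 = 0.2429 mm.
After closing the 0.085 mm clearance, 0.2429 − 0.085 = 0.1579 mm of expansion remains to be suppressed by the wall.
So σ = E(δ_free − g)/L = 142×10³ × 0.1579/1075 = 20.86 MPa.
P = σA = 20.86 × 750 = 15.65 kN.

P ≈ 15.6 kN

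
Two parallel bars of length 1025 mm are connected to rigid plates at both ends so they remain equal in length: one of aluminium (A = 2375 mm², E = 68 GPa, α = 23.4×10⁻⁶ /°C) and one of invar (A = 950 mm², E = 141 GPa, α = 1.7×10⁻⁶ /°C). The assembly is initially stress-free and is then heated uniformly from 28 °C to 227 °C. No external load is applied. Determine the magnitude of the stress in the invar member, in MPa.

σ ≈ 333 MPa (tensile)

Both members must finish at the same length. With the larger α, the aluminium tends to over-expand; the plates restrain it, putting the aluminium in compression and the invar in tension. With no external load the two internal forces are equal and opposite, magnitude P.
Compatibility of the two members (thermal + elastic change equal): (α₁ − α₂)ΔT = P·[1/(A₁E₁) + 1/(A₂E₂)].
|α₁ − α₂|·ΔT = 21.7×10⁻⁶ × 199 = 0.004318.
1/(A₁E₁) + 1/(A₂E₂) = 1/(2375×68×10³) + 1/(950×141×10³) = 1.366×10⁻⁸ N⁻¹.
So P = 0.004318 / 1.366×10⁻⁸ = 316.2 kN.
σ_{invar} = P/A₂ = 316200/950 = 332.8 MPa, tensile.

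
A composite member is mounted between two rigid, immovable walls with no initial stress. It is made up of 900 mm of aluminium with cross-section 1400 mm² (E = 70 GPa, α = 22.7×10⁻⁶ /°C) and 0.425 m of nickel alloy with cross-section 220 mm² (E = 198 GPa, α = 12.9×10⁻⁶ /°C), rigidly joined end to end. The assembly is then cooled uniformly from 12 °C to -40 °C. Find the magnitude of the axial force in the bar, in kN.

With the walls removed the bar would change length by δ_free = Σ αᵢΔT Lᵢ = 22.7×10⁻⁶×52×900 + 12.9×10⁻⁶×52×425 = 1.347 mm.
Since the ends are fixed, an axial force P builds up, equal in every segment, with P · Σ Lᵢ/(AᵢEᵢ) = δ_free.
Σ Lᵢ/(AᵢEᵢ) = 900/(1400×70×10³) + 425/(220×198×10³) = 1.894×10⁻⁵ mm/N.
So P = 1.347 / 1.894×10⁻⁵ = 71.14 kN, tensile.

P ≈ 71.1 kN (tensile)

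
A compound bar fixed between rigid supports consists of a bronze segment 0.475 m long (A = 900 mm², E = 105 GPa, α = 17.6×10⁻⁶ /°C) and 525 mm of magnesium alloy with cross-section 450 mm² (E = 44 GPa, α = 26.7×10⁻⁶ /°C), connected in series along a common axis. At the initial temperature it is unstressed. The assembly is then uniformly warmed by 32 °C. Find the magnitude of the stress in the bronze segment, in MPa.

σ ≈ 25.2 MPa (compressive)

If the supports were absent, the total length change would be Σ αᵢΔT Lᵢ = 17.6×10⁻⁶×32×475 + 26.7×10⁻⁶×32×525 = 0.7161 mm.
The walls prevent any net length change, so an axial force P (same in every segment) develops. Compatibility: P · Σ Lᵢ/(AᵢEᵢ) = δ_free.
The series flexibility is Σ Lᵢ/(AᵢEᵢ) = 475/(900×105×10³) + 525/(450×44×10³) = 3.154×10⁻⁵ mm/N.
Hence P = δ_free / Σ(L/AE) = 0.7161/3.154×10⁻⁵ = 22.7 kN (compressive).
σ_{bronze} = P / A = 22700 / 900 = 25.23 MPa.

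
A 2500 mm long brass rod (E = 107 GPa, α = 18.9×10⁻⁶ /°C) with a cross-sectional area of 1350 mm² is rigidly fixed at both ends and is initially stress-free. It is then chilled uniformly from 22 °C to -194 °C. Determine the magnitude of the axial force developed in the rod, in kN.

P ≈ 590 kN (tensile)

Full restraint means ε = 0, so the stress is σ = EαΔT = 107×10³ × 18.9×10⁻⁶ × 216 = 436.8 MPa.
Axial force P = σA = 436.8 × 1350 = 589700 N = 589.7 kN, tensile.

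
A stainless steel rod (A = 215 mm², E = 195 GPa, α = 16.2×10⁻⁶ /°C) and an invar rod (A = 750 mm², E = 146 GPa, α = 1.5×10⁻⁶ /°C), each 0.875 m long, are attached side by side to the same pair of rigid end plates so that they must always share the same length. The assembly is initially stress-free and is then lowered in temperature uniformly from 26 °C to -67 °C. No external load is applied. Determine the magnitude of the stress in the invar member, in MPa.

The stainless steel has the larger α, so on cooling it would change length more than the invar if both were free. The rigid plates force a common final length, so the stainless steel is put into tension and the invar into compression, with equal and opposite forces P (no external load).
Setting the final lengths equal and cancelling L: (α₁ − α₂)ΔT = P/(A₁E₁) + P/(A₂E₂).
|α₁ − α₂|·ΔT = 14.7×10⁻⁶ × 93 = 0.001367.
1/(A₁E₁) + 1/(A₂E₂) = 1/(215×195×10³) + 1/(750×146×10³) = 3.298×10⁻⁸ N⁻¹.
P = 0.001367 / 3.298×10⁻⁸ = 41450 N = 41.45 kN.
σ_{invar} = P/A₂ = 41450/750 = 55.26 MPa, compressive.

σ ≈ 55.3 MPa (compressive)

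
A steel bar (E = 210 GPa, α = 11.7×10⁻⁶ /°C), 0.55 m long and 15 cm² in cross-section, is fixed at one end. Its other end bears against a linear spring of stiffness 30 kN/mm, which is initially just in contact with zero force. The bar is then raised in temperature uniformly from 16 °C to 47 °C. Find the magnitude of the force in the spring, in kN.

The unrestrained thermal change is αΔT L = 11.7×10⁻⁶ × 31 × 550 = 0.1995 mm.
With a force P in the spring, the elastic change of the bar is PL/(AE) and that of the spring is P/k; compatibility requires their sum to equal δ_free.
P [ L/(AE) + 1/k ] = δ_free → P [ 550/(1500×210×10³) + 1/(30×10³) ] = 0.1995.
P = 0.1995 / 3.508×10⁻⁵ = 5687 N.

P ≈ 5.69 kN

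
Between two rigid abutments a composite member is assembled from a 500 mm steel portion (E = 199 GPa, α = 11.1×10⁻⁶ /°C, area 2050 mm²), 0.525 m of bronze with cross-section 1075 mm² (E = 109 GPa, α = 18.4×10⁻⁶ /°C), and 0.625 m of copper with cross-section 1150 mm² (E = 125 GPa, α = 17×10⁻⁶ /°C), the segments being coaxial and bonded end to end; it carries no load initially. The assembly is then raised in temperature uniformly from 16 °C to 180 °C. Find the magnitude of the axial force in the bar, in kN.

If the supports were absent, the total length change would be Σ αᵢΔT Lᵢ = 11.1×10⁻⁶×164×500 + 18.4×10⁻⁶×164×525 + 17×10⁻⁶×164×625 = 4.237 mm.
The walls prevent any net length change, so an axial force P (same in every segment) develops. Compatibility: P · Σ Lᵢ/(AᵢEᵢ) = δ_free.
Σ Lᵢ/(AᵢEᵢ) = 500/(2050×199×10³) + 525/(1075×109×10³) + 625/(1150×125×10³) = 1.005×10⁻⁵ mm/N.
Hence P = δ_free / Σ(L/AE) = 4.237/1.005×10⁻⁵ = 421.4 kN (compressive).

P ≈ 421 kN (compressive)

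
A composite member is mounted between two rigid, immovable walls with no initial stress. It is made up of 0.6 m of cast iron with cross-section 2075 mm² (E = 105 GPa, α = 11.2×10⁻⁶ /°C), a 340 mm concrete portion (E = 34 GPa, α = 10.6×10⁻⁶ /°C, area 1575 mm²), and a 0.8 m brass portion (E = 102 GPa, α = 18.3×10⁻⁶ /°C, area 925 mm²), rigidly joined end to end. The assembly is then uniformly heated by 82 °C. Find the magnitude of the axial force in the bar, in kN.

P ≈ 116 kN (compressive)

If the supports were absent, the total length change would be Σ αᵢΔT Lᵢ = 11.2×10⁻⁶×82×600 + 10.6×10⁻⁶×82×340 + 18.3×10⁻⁶×82×800 = 2.047 mm.
Since the ends are fixed, an axial force P builds up, equal in every segment, with P · Σ Lᵢ/(AᵢEᵢ) = δ_free.
The series flexibility is Σ Lᵢ/(AᵢEᵢ) = 600/(2075×105×10³) + 340/(1575×34×10³) + 800/(925×102×10³) = 1.758×10⁻⁵ mm/N.
P = 2.047 / 1.758×10⁻⁵ = 116400 N = 116.4 kN, compressive.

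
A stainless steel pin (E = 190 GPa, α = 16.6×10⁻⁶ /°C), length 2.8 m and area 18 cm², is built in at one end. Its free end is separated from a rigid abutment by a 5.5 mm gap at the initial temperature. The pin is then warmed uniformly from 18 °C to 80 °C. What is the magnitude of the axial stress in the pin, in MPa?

If the wall were absent the pin would grow by αΔT L = 16.6×10⁻⁶ × 62 × 2800 = 2.882 mm.
This is smaller than the 5.5 mm clearance, so the pin expands freely without reaching the stop — the stress is zero.

σ ≈ 0 MPa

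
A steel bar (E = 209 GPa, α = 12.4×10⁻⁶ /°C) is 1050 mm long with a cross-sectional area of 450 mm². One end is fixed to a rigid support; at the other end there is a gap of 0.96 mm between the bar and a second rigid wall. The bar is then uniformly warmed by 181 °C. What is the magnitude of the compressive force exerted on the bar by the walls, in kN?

Free thermal elongation = αΔT L = 12.4×10⁻⁶ × 181 × 1050 = 2.357 mm.
After closing the 0.96 mm clearance, 2.357 − 0.96 = 1.397 mm of expansion remains to be suppressed by the wall.
That suppressed elongation corresponds to σ = E·Δ/L = 209×10³ × 1.397/1050 = 278 MPa.
P = σA = 278 × 450 = 125.1 kN.

P ≈ 125 kN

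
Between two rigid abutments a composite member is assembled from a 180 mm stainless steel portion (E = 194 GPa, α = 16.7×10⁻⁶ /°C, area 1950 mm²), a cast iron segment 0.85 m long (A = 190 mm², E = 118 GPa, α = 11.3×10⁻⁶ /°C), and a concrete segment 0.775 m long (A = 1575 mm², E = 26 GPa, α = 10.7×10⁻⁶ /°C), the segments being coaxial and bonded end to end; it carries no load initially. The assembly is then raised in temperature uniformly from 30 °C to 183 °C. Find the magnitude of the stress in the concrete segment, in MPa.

σ ≈ 35.4 MPa (compressive)

If the supports were absent, the total length change would be Σ αᵢΔT Lᵢ = 16.7×10⁻⁶×153×180 + 11.3×10⁻⁶×153×850 + 10.7×10⁻⁶×153×775 = 3.198 mm.
Since the ends are fixed, an axial force P builds up, equal in every segment, with P · Σ Lᵢ/(AᵢEᵢ) = δ_free.
Σ Lᵢ/(AᵢEᵢ) = 180/(1950×194×10³) + 850/(190×118×10³) + 775/(1575×26×10³) = 5.731×10⁻⁵ mm/N.
P = 3.198 / 5.731×10⁻⁵ = 55800 N = 55.8 kN, compressive.
σ_{concrete} = P / A = 55800 / 1575 = 35.43 MPa.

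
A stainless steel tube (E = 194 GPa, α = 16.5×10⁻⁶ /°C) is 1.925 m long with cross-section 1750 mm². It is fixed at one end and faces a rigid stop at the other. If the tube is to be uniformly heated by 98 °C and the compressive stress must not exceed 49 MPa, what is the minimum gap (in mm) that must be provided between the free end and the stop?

With no wall the tube would lengthen by αΔT L = 16.5×10⁻⁶ × 98 × 1925 = 3.113 mm.
A stress of 49 MPa corresponds to the wall pushing the tube back by σL/E = 49×1925/(194×10³) = 0.4862 mm.
The gap must absorb the remainder: g_min = 3.113 − 0.4862 = 2.627 mm.

g ≈ 2.63 mm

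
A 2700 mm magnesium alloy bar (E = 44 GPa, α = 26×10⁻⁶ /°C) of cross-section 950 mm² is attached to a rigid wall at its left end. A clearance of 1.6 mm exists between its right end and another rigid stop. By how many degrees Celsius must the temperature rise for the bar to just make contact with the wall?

ΔT ≈ 22.8 °C

The gap closes when αΔT L = 1.6 mm, since the bar is still unstressed at that instant.
So ΔT = g/(αL) = 1.6/(26×10⁻⁶ × 2700) = 22.79 °C.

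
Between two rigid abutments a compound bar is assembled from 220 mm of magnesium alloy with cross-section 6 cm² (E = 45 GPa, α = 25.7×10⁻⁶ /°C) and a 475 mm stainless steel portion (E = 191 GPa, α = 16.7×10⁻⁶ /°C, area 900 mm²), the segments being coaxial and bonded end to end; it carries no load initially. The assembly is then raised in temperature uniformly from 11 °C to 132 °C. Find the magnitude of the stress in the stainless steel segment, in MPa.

σ ≈ 167 MPa (compressive)

With the walls removed the bar would change length by δ_free = Σ αᵢΔT Lᵢ = 25.7×10⁻⁶×121×220 + 16.7×10⁻⁶×121×475 = 1.644 mm.
The rigid supports impose zero overall length change; the single axial force P common to all segments must satisfy P Σ Lᵢ/(AᵢEᵢ) = δ_free.
The series flexibility is Σ Lᵢ/(AᵢEᵢ) = 220/(600×45×10³) + 475/(900×191×10³) = 1.091×10⁻⁵ mm/N.
So P = 1.644 / 1.091×10⁻⁵ = 150.7 kN, compressive.
σ_{stainless steel} = P / A = 150700 / 900 = 167.4 MPa.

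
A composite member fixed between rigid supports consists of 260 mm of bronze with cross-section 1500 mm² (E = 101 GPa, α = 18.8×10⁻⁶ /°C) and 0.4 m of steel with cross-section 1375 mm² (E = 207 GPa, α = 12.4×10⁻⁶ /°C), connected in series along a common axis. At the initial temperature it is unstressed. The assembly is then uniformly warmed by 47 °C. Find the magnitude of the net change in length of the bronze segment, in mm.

Free thermal expansion of the whole bar: Σ αᵢΔT Lᵢ = 18.8×10⁻⁶×47×260 + 12.4×10⁻⁶×47×400 = 0.4629 mm.
Since the ends are fixed, an axial force P builds up, equal in every segment, with P · Σ Lᵢ/(AᵢEᵢ) = δ_free.
Σ Lᵢ/(AᵢEᵢ) = 260/(1500×101×10³) + 400/(1375×207×10³) = 3.122×10⁻⁶ mm/N.
Hence P = δ_free / Σ(L/AE) = 0.4629/3.122×10⁻⁶ = 148.3 kN (compressive).
For the bronze segment, free thermal change = 18.8×10⁻⁶×47×260 = 0.2297 mm and elastic change from P = 148300×260/(1500×101×10³) = 0.2545 mm; these oppose, so the net change is 0.0247 mm (segment shortens).

|ΔL| ≈ 0.0247 mm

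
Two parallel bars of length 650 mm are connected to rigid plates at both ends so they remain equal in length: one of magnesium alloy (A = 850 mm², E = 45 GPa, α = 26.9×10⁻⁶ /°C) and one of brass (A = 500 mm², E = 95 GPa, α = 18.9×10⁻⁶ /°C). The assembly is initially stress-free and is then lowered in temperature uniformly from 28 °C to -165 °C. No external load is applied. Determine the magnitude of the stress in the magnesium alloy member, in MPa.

σ ≈ 38.5 MPa (tensile)

The magnesium alloy has the larger α, so on cooling it would change length more than the brass if both were free. The rigid plates force a common final length, so the magnesium alloy is put into tension and the brass into compression, with equal and opposite forces P (no external load).
Equating the net (thermal + elastic) strains gives |α₁ − α₂|·ΔT = P·[1/(A₁E₁) + 1/(A₂E₂)].
|α₁ − α₂|·ΔT = 8×10⁻⁶ × 193 = 0.001544.
1/(A₁E₁) + 1/(A₂E₂) = 1/(850×45×10³) + 1/(500×95×10³) = 4.72×10⁻⁸ N⁻¹.
P = 0.001544 / 4.72×10⁻⁸ = 32710 N = 32.71 kN.
σ_{magnesium alloy} = P/A₁ = 32710/850 = 38.49 MPa, tensile.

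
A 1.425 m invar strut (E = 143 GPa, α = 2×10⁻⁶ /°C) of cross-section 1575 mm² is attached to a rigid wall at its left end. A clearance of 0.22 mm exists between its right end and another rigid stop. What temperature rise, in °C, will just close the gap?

The gap closes when αΔT L = 0.22 mm, since the strut is still unstressed at that instant.
So ΔT = g/(αL) = 0.22/(2×10⁻⁶ × 1425) = 77.19 °C.

ΔT ≈ 77.2 °C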